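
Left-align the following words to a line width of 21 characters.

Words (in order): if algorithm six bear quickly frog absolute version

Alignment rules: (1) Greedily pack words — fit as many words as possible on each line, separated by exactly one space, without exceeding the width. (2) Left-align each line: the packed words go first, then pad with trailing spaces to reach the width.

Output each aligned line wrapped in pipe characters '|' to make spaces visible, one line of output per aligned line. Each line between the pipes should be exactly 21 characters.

Line 1: ['if', 'algorithm', 'six', 'bear'] (min_width=21, slack=0)
Line 2: ['quickly', 'frog', 'absolute'] (min_width=21, slack=0)
Line 3: ['version'] (min_width=7, slack=14)

Answer: |if algorithm six bear|
|quickly frog absolute|
|version              |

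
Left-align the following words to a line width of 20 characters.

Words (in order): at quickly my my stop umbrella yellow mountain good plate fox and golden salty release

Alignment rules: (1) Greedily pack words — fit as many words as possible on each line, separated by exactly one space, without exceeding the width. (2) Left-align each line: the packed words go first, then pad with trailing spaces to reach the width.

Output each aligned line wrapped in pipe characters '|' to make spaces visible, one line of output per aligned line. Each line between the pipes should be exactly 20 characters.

Line 1: ['at', 'quickly', 'my', 'my'] (min_width=16, slack=4)
Line 2: ['stop', 'umbrella', 'yellow'] (min_width=20, slack=0)
Line 3: ['mountain', 'good', 'plate'] (min_width=19, slack=1)
Line 4: ['fox', 'and', 'golden', 'salty'] (min_width=20, slack=0)
Line 5: ['release'] (min_width=7, slack=13)

Answer: |at quickly my my    |
|stop umbrella yellow|
|mountain good plate |
|fox and golden salty|
|release             |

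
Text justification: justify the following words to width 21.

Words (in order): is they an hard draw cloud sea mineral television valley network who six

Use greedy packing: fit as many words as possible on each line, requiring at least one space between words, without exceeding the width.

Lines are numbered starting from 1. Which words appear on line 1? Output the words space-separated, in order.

Answer: is they an hard draw

Derivation:
Line 1: ['is', 'they', 'an', 'hard', 'draw'] (min_width=20, slack=1)
Line 2: ['cloud', 'sea', 'mineral'] (min_width=17, slack=4)
Line 3: ['television', 'valley'] (min_width=17, slack=4)
Line 4: ['network', 'who', 'six'] (min_width=15, slack=6)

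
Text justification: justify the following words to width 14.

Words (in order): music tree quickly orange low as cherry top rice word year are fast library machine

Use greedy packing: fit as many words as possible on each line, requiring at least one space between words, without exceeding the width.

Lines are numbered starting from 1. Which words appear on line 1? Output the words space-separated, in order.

Answer: music tree

Derivation:
Line 1: ['music', 'tree'] (min_width=10, slack=4)
Line 2: ['quickly', 'orange'] (min_width=14, slack=0)
Line 3: ['low', 'as', 'cherry'] (min_width=13, slack=1)
Line 4: ['top', 'rice', 'word'] (min_width=13, slack=1)
Line 5: ['year', 'are', 'fast'] (min_width=13, slack=1)
Line 6: ['library'] (min_width=7, slack=7)
Line 7: ['machine'] (min_width=7, slack=7)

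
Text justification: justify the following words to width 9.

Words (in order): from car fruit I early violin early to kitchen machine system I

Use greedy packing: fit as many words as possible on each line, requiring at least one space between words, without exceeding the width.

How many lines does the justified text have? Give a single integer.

Answer: 8

Derivation:
Line 1: ['from', 'car'] (min_width=8, slack=1)
Line 2: ['fruit', 'I'] (min_width=7, slack=2)
Line 3: ['early'] (min_width=5, slack=4)
Line 4: ['violin'] (min_width=6, slack=3)
Line 5: ['early', 'to'] (min_width=8, slack=1)
Line 6: ['kitchen'] (min_width=7, slack=2)
Line 7: ['machine'] (min_width=7, slack=2)
Line 8: ['system', 'I'] (min_width=8, slack=1)
Total lines: 8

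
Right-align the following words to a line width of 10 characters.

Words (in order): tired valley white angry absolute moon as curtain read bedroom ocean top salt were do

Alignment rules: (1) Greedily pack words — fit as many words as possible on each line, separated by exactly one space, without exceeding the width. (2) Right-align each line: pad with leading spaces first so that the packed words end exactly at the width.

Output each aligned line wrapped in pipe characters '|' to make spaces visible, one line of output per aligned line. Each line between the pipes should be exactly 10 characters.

Line 1: ['tired'] (min_width=5, slack=5)
Line 2: ['valley'] (min_width=6, slack=4)
Line 3: ['white'] (min_width=5, slack=5)
Line 4: ['angry'] (min_width=5, slack=5)
Line 5: ['absolute'] (min_width=8, slack=2)
Line 6: ['moon', 'as'] (min_width=7, slack=3)
Line 7: ['curtain'] (min_width=7, slack=3)
Line 8: ['read'] (min_width=4, slack=6)
Line 9: ['bedroom'] (min_width=7, slack=3)
Line 10: ['ocean', 'top'] (min_width=9, slack=1)
Line 11: ['salt', 'were'] (min_width=9, slack=1)
Line 12: ['do'] (min_width=2, slack=8)

Answer: |     tired|
|    valley|
|     white|
|     angry|
|  absolute|
|   moon as|
|   curtain|
|      read|
|   bedroom|
| ocean top|
| salt were|
|        do|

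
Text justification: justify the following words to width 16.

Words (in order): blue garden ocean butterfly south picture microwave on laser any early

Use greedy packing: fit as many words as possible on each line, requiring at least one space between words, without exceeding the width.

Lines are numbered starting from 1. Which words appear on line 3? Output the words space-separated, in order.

Answer: south picture

Derivation:
Line 1: ['blue', 'garden'] (min_width=11, slack=5)
Line 2: ['ocean', 'butterfly'] (min_width=15, slack=1)
Line 3: ['south', 'picture'] (min_width=13, slack=3)
Line 4: ['microwave', 'on'] (min_width=12, slack=4)
Line 5: ['laser', 'any', 'early'] (min_width=15, slack=1)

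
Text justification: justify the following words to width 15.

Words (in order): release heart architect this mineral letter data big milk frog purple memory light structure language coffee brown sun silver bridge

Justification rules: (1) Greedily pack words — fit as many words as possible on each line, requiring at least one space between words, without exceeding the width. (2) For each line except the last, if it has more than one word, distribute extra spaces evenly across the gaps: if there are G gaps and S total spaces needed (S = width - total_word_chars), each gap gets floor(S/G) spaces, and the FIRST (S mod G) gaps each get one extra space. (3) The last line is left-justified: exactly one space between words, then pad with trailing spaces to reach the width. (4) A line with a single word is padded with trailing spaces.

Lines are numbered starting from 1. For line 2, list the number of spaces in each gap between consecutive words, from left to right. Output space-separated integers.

Line 1: ['release', 'heart'] (min_width=13, slack=2)
Line 2: ['architect', 'this'] (min_width=14, slack=1)
Line 3: ['mineral', 'letter'] (min_width=14, slack=1)
Line 4: ['data', 'big', 'milk'] (min_width=13, slack=2)
Line 5: ['frog', 'purple'] (min_width=11, slack=4)
Line 6: ['memory', 'light'] (min_width=12, slack=3)
Line 7: ['structure'] (min_width=9, slack=6)
Line 8: ['language', 'coffee'] (min_width=15, slack=0)
Line 9: ['brown', 'sun'] (min_width=9, slack=6)
Line 10: ['silver', 'bridge'] (min_width=13, slack=2)

Answer: 2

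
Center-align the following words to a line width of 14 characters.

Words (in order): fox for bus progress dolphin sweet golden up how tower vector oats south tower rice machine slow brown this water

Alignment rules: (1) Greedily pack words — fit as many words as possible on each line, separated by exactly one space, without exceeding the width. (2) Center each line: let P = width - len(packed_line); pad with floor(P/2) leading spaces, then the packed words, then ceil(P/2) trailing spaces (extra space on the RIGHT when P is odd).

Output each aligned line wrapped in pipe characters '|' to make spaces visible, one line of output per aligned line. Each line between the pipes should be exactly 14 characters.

Line 1: ['fox', 'for', 'bus'] (min_width=11, slack=3)
Line 2: ['progress'] (min_width=8, slack=6)
Line 3: ['dolphin', 'sweet'] (min_width=13, slack=1)
Line 4: ['golden', 'up', 'how'] (min_width=13, slack=1)
Line 5: ['tower', 'vector'] (min_width=12, slack=2)
Line 6: ['oats', 'south'] (min_width=10, slack=4)
Line 7: ['tower', 'rice'] (min_width=10, slack=4)
Line 8: ['machine', 'slow'] (min_width=12, slack=2)
Line 9: ['brown', 'this'] (min_width=10, slack=4)
Line 10: ['water'] (min_width=5, slack=9)

Answer: | fox for bus  |
|   progress   |
|dolphin sweet |
|golden up how |
| tower vector |
|  oats south  |
|  tower rice  |
| machine slow |
|  brown this  |
|    water     |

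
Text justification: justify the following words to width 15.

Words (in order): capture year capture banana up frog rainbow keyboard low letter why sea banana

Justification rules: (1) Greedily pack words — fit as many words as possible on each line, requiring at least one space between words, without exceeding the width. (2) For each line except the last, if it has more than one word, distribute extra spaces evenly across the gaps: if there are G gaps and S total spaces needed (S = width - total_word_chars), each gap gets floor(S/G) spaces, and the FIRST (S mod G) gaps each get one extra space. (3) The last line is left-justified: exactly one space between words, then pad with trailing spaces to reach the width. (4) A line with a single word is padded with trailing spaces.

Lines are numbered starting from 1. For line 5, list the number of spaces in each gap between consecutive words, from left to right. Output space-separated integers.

Answer: 2 1

Derivation:
Line 1: ['capture', 'year'] (min_width=12, slack=3)
Line 2: ['capture', 'banana'] (min_width=14, slack=1)
Line 3: ['up', 'frog', 'rainbow'] (min_width=15, slack=0)
Line 4: ['keyboard', 'low'] (min_width=12, slack=3)
Line 5: ['letter', 'why', 'sea'] (min_width=14, slack=1)
Line 6: ['banana'] (min_width=6, slack=9)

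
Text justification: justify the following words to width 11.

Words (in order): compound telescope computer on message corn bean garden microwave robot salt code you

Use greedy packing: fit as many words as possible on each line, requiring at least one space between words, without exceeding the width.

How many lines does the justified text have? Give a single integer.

Line 1: ['compound'] (min_width=8, slack=3)
Line 2: ['telescope'] (min_width=9, slack=2)
Line 3: ['computer', 'on'] (min_width=11, slack=0)
Line 4: ['message'] (min_width=7, slack=4)
Line 5: ['corn', 'bean'] (min_width=9, slack=2)
Line 6: ['garden'] (min_width=6, slack=5)
Line 7: ['microwave'] (min_width=9, slack=2)
Line 8: ['robot', 'salt'] (min_width=10, slack=1)
Line 9: ['code', 'you'] (min_width=8, slack=3)
Total lines: 9

Answer: 9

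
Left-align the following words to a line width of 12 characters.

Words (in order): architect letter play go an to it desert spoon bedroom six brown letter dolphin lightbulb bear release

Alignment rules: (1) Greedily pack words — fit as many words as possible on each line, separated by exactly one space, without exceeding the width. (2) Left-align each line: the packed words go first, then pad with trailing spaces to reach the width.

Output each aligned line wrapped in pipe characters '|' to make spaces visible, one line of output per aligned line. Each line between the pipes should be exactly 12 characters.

Answer: |architect   |
|letter play |
|go an to it |
|desert spoon|
|bedroom six |
|brown letter|
|dolphin     |
|lightbulb   |
|bear release|

Derivation:
Line 1: ['architect'] (min_width=9, slack=3)
Line 2: ['letter', 'play'] (min_width=11, slack=1)
Line 3: ['go', 'an', 'to', 'it'] (min_width=11, slack=1)
Line 4: ['desert', 'spoon'] (min_width=12, slack=0)
Line 5: ['bedroom', 'six'] (min_width=11, slack=1)
Line 6: ['brown', 'letter'] (min_width=12, slack=0)
Line 7: ['dolphin'] (min_width=7, slack=5)
Line 8: ['lightbulb'] (min_width=9, slack=3)
Line 9: ['bear', 'release'] (min_width=12, slack=0)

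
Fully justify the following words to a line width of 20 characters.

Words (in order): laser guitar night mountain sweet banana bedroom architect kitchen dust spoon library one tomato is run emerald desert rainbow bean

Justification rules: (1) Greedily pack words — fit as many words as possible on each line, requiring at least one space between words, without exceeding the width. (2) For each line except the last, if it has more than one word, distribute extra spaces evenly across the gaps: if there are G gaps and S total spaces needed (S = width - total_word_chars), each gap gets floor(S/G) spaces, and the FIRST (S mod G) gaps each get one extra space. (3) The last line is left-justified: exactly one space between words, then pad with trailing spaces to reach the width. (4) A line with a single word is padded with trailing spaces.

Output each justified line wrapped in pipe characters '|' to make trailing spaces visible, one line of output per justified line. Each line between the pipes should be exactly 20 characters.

Line 1: ['laser', 'guitar', 'night'] (min_width=18, slack=2)
Line 2: ['mountain', 'sweet'] (min_width=14, slack=6)
Line 3: ['banana', 'bedroom'] (min_width=14, slack=6)
Line 4: ['architect', 'kitchen'] (min_width=17, slack=3)
Line 5: ['dust', 'spoon', 'library'] (min_width=18, slack=2)
Line 6: ['one', 'tomato', 'is', 'run'] (min_width=17, slack=3)
Line 7: ['emerald', 'desert'] (min_width=14, slack=6)
Line 8: ['rainbow', 'bean'] (min_width=12, slack=8)

Answer: |laser  guitar  night|
|mountain       sweet|
|banana       bedroom|
|architect    kitchen|
|dust  spoon  library|
|one  tomato  is  run|
|emerald       desert|
|rainbow bean        |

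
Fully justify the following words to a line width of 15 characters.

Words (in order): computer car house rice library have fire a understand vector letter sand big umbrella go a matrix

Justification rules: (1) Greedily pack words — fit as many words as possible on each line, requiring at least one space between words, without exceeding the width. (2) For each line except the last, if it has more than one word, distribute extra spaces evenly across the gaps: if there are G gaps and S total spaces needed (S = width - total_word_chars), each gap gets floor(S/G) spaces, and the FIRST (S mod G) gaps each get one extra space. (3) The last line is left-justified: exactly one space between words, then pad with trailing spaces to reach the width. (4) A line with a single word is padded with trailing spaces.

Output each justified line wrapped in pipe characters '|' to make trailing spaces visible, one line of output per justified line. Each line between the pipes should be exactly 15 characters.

Line 1: ['computer', 'car'] (min_width=12, slack=3)
Line 2: ['house', 'rice'] (min_width=10, slack=5)
Line 3: ['library', 'have'] (min_width=12, slack=3)
Line 4: ['fire', 'a'] (min_width=6, slack=9)
Line 5: ['understand'] (min_width=10, slack=5)
Line 6: ['vector', 'letter'] (min_width=13, slack=2)
Line 7: ['sand', 'big'] (min_width=8, slack=7)
Line 8: ['umbrella', 'go', 'a'] (min_width=13, slack=2)
Line 9: ['matrix'] (min_width=6, slack=9)

Answer: |computer    car|
|house      rice|
|library    have|
|fire          a|
|understand     |
|vector   letter|
|sand        big|
|umbrella  go  a|
|matrix         |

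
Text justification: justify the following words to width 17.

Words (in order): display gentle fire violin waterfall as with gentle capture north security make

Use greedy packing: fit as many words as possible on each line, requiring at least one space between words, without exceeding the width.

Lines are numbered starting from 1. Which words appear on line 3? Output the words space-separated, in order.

Answer: waterfall as with

Derivation:
Line 1: ['display', 'gentle'] (min_width=14, slack=3)
Line 2: ['fire', 'violin'] (min_width=11, slack=6)
Line 3: ['waterfall', 'as', 'with'] (min_width=17, slack=0)
Line 4: ['gentle', 'capture'] (min_width=14, slack=3)
Line 5: ['north', 'security'] (min_width=14, slack=3)
Line 6: ['make'] (min_width=4, slack=13)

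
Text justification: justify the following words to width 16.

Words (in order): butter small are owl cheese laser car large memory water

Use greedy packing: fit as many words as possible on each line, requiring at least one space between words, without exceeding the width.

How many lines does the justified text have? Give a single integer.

Line 1: ['butter', 'small', 'are'] (min_width=16, slack=0)
Line 2: ['owl', 'cheese', 'laser'] (min_width=16, slack=0)
Line 3: ['car', 'large', 'memory'] (min_width=16, slack=0)
Line 4: ['water'] (min_width=5, slack=11)
Total lines: 4

Answer: 4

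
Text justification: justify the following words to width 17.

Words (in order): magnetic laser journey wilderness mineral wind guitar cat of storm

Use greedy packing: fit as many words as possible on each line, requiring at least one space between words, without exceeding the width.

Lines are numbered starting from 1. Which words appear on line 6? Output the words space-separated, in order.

Line 1: ['magnetic', 'laser'] (min_width=14, slack=3)
Line 2: ['journey'] (min_width=7, slack=10)
Line 3: ['wilderness'] (min_width=10, slack=7)
Line 4: ['mineral', 'wind'] (min_width=12, slack=5)
Line 5: ['guitar', 'cat', 'of'] (min_width=13, slack=4)
Line 6: ['storm'] (min_width=5, slack=12)

Answer: storm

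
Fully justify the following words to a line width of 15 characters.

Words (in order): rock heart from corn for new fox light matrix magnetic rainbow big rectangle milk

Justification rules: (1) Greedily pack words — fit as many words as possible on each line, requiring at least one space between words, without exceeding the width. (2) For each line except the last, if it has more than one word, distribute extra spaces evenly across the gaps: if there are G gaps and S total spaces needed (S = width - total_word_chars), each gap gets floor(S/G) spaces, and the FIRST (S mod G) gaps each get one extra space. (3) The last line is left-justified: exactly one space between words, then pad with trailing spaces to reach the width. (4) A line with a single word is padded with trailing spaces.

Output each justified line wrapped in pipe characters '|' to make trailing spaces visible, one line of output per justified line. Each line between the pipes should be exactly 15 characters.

Answer: |rock heart from|
|corn   for  new|
|fox       light|
|matrix magnetic|
|rainbow     big|
|rectangle milk |

Derivation:
Line 1: ['rock', 'heart', 'from'] (min_width=15, slack=0)
Line 2: ['corn', 'for', 'new'] (min_width=12, slack=3)
Line 3: ['fox', 'light'] (min_width=9, slack=6)
Line 4: ['matrix', 'magnetic'] (min_width=15, slack=0)
Line 5: ['rainbow', 'big'] (min_width=11, slack=4)
Line 6: ['rectangle', 'milk'] (min_width=14, slack=1)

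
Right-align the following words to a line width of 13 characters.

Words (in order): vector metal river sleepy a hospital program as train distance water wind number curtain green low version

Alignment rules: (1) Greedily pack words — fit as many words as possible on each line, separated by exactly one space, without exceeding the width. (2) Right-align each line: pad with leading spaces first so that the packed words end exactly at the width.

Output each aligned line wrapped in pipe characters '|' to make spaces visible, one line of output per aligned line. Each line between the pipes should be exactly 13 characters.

Line 1: ['vector', 'metal'] (min_width=12, slack=1)
Line 2: ['river', 'sleepy'] (min_width=12, slack=1)
Line 3: ['a', 'hospital'] (min_width=10, slack=3)
Line 4: ['program', 'as'] (min_width=10, slack=3)
Line 5: ['train'] (min_width=5, slack=8)
Line 6: ['distance'] (min_width=8, slack=5)
Line 7: ['water', 'wind'] (min_width=10, slack=3)
Line 8: ['number'] (min_width=6, slack=7)
Line 9: ['curtain', 'green'] (min_width=13, slack=0)
Line 10: ['low', 'version'] (min_width=11, slack=2)

Answer: | vector metal|
| river sleepy|
|   a hospital|
|   program as|
|        train|
|     distance|
|   water wind|
|       number|
|curtain green|
|  low version|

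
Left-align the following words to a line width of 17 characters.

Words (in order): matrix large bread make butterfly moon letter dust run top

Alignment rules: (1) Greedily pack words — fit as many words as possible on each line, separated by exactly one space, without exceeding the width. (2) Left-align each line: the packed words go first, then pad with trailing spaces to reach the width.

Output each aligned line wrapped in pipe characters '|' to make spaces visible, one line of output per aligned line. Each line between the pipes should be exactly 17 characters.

Answer: |matrix large     |
|bread make       |
|butterfly moon   |
|letter dust run  |
|top              |

Derivation:
Line 1: ['matrix', 'large'] (min_width=12, slack=5)
Line 2: ['bread', 'make'] (min_width=10, slack=7)
Line 3: ['butterfly', 'moon'] (min_width=14, slack=3)
Line 4: ['letter', 'dust', 'run'] (min_width=15, slack=2)
Line 5: ['top'] (min_width=3, slack=14)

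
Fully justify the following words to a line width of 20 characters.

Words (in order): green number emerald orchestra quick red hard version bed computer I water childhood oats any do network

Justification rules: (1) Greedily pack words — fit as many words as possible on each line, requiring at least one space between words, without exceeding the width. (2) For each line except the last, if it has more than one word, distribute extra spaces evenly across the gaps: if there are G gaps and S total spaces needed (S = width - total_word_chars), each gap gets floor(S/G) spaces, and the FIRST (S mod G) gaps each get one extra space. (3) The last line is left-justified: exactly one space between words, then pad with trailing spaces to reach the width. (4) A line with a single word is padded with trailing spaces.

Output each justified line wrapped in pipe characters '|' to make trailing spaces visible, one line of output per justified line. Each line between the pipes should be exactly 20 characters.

Line 1: ['green', 'number', 'emerald'] (min_width=20, slack=0)
Line 2: ['orchestra', 'quick', 'red'] (min_width=19, slack=1)
Line 3: ['hard', 'version', 'bed'] (min_width=16, slack=4)
Line 4: ['computer', 'I', 'water'] (min_width=16, slack=4)
Line 5: ['childhood', 'oats', 'any'] (min_width=18, slack=2)
Line 6: ['do', 'network'] (min_width=10, slack=10)

Answer: |green number emerald|
|orchestra  quick red|
|hard   version   bed|
|computer   I   water|
|childhood  oats  any|
|do network          |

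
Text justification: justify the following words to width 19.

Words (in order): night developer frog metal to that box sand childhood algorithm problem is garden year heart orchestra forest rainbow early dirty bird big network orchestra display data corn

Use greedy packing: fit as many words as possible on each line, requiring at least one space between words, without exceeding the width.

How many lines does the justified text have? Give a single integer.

Answer: 11

Derivation:
Line 1: ['night', 'developer'] (min_width=15, slack=4)
Line 2: ['frog', 'metal', 'to', 'that'] (min_width=18, slack=1)
Line 3: ['box', 'sand', 'childhood'] (min_width=18, slack=1)
Line 4: ['algorithm', 'problem'] (min_width=17, slack=2)
Line 5: ['is', 'garden', 'year'] (min_width=14, slack=5)
Line 6: ['heart', 'orchestra'] (min_width=15, slack=4)
Line 7: ['forest', 'rainbow'] (min_width=14, slack=5)
Line 8: ['early', 'dirty', 'bird'] (min_width=16, slack=3)
Line 9: ['big', 'network'] (min_width=11, slack=8)
Line 10: ['orchestra', 'display'] (min_width=17, slack=2)
Line 11: ['data', 'corn'] (min_width=9, slack=10)
Total lines: 11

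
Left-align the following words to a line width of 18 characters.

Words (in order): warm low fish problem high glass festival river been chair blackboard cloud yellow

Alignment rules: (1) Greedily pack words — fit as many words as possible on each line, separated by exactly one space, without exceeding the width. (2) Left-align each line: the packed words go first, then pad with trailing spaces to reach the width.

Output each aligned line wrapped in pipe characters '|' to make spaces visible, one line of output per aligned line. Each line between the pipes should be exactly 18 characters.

Answer: |warm low fish     |
|problem high glass|
|festival river    |
|been chair        |
|blackboard cloud  |
|yellow            |

Derivation:
Line 1: ['warm', 'low', 'fish'] (min_width=13, slack=5)
Line 2: ['problem', 'high', 'glass'] (min_width=18, slack=0)
Line 3: ['festival', 'river'] (min_width=14, slack=4)
Line 4: ['been', 'chair'] (min_width=10, slack=8)
Line 5: ['blackboard', 'cloud'] (min_width=16, slack=2)
Line 6: ['yellow'] (min_width=6, slack=12)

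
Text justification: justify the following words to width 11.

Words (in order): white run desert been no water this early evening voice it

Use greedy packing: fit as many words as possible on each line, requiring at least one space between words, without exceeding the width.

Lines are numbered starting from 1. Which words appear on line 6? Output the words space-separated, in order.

Line 1: ['white', 'run'] (min_width=9, slack=2)
Line 2: ['desert', 'been'] (min_width=11, slack=0)
Line 3: ['no', 'water'] (min_width=8, slack=3)
Line 4: ['this', 'early'] (min_width=10, slack=1)
Line 5: ['evening'] (min_width=7, slack=4)
Line 6: ['voice', 'it'] (min_width=8, slack=3)

Answer: voice it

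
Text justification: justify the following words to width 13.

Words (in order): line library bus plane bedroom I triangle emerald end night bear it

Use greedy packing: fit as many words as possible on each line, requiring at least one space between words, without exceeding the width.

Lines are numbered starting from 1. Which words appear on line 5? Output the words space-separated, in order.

Answer: emerald end

Derivation:
Line 1: ['line', 'library'] (min_width=12, slack=1)
Line 2: ['bus', 'plane'] (min_width=9, slack=4)
Line 3: ['bedroom', 'I'] (min_width=9, slack=4)
Line 4: ['triangle'] (min_width=8, slack=5)
Line 5: ['emerald', 'end'] (min_width=11, slack=2)
Line 6: ['night', 'bear', 'it'] (min_width=13, slack=0)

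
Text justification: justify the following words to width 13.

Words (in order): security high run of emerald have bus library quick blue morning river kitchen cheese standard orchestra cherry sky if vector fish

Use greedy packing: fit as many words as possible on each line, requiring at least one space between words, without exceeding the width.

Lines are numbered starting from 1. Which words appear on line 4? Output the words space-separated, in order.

Answer: bus library

Derivation:
Line 1: ['security', 'high'] (min_width=13, slack=0)
Line 2: ['run', 'of'] (min_width=6, slack=7)
Line 3: ['emerald', 'have'] (min_width=12, slack=1)
Line 4: ['bus', 'library'] (min_width=11, slack=2)
Line 5: ['quick', 'blue'] (min_width=10, slack=3)
Line 6: ['morning', 'river'] (min_width=13, slack=0)
Line 7: ['kitchen'] (min_width=7, slack=6)
Line 8: ['cheese'] (min_width=6, slack=7)
Line 9: ['standard'] (min_width=8, slack=5)
Line 10: ['orchestra'] (min_width=9, slack=4)
Line 11: ['cherry', 'sky', 'if'] (min_width=13, slack=0)
Line 12: ['vector', 'fish'] (min_width=11, slack=2)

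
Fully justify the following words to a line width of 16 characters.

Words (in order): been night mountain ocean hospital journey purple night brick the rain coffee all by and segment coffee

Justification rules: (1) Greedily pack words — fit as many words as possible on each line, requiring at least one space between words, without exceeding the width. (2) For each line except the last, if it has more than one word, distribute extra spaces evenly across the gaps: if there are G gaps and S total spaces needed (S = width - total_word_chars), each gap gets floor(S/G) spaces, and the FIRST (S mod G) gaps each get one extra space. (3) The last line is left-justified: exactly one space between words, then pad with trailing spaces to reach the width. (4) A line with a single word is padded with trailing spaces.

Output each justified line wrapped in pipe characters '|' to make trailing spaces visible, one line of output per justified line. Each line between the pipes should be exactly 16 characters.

Line 1: ['been', 'night'] (min_width=10, slack=6)
Line 2: ['mountain', 'ocean'] (min_width=14, slack=2)
Line 3: ['hospital', 'journey'] (min_width=16, slack=0)
Line 4: ['purple', 'night'] (min_width=12, slack=4)
Line 5: ['brick', 'the', 'rain'] (min_width=14, slack=2)
Line 6: ['coffee', 'all', 'by'] (min_width=13, slack=3)
Line 7: ['and', 'segment'] (min_width=11, slack=5)
Line 8: ['coffee'] (min_width=6, slack=10)

Answer: |been       night|
|mountain   ocean|
|hospital journey|
|purple     night|
|brick  the  rain|
|coffee   all  by|
|and      segment|
|coffee          |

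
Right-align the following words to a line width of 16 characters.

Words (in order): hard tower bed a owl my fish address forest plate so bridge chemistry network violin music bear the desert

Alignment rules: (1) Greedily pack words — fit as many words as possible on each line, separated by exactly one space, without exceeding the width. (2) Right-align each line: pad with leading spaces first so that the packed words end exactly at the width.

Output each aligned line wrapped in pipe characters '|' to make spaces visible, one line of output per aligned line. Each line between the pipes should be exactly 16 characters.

Answer: |hard tower bed a|
|     owl my fish|
|  address forest|
| plate so bridge|
|       chemistry|
|  network violin|
|  music bear the|
|          desert|

Derivation:
Line 1: ['hard', 'tower', 'bed', 'a'] (min_width=16, slack=0)
Line 2: ['owl', 'my', 'fish'] (min_width=11, slack=5)
Line 3: ['address', 'forest'] (min_width=14, slack=2)
Line 4: ['plate', 'so', 'bridge'] (min_width=15, slack=1)
Line 5: ['chemistry'] (min_width=9, slack=7)
Line 6: ['network', 'violin'] (min_width=14, slack=2)
Line 7: ['music', 'bear', 'the'] (min_width=14, slack=2)
Line 8: ['desert'] (min_width=6, slack=10)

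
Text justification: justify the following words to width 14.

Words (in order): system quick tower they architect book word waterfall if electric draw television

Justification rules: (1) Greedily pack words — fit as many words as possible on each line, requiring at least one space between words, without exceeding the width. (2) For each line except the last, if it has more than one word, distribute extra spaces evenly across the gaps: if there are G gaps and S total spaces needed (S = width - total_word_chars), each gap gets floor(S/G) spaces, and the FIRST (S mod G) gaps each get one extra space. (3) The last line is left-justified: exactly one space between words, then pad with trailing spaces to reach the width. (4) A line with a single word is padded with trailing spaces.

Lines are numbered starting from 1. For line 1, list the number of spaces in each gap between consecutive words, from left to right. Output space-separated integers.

Line 1: ['system', 'quick'] (min_width=12, slack=2)
Line 2: ['tower', 'they'] (min_width=10, slack=4)
Line 3: ['architect', 'book'] (min_width=14, slack=0)
Line 4: ['word', 'waterfall'] (min_width=14, slack=0)
Line 5: ['if', 'electric'] (min_width=11, slack=3)
Line 6: ['draw'] (min_width=4, slack=10)
Line 7: ['television'] (min_width=10, slack=4)

Answer: 3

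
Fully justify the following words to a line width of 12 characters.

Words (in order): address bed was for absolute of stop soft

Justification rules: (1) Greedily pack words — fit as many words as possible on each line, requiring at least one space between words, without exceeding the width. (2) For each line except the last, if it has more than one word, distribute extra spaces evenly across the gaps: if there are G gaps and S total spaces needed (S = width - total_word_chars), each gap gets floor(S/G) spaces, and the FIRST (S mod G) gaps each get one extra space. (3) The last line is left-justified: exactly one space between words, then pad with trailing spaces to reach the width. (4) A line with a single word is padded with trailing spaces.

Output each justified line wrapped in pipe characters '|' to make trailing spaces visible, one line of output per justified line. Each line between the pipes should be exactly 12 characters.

Answer: |address  bed|
|was      for|
|absolute  of|
|stop soft   |

Derivation:
Line 1: ['address', 'bed'] (min_width=11, slack=1)
Line 2: ['was', 'for'] (min_width=7, slack=5)
Line 3: ['absolute', 'of'] (min_width=11, slack=1)
Line 4: ['stop', 'soft'] (min_width=9, slack=3)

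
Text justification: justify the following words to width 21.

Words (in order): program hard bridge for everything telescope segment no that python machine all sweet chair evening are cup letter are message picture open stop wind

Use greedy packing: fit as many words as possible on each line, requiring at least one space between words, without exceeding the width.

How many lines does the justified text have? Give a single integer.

Line 1: ['program', 'hard', 'bridge'] (min_width=19, slack=2)
Line 2: ['for', 'everything'] (min_width=14, slack=7)
Line 3: ['telescope', 'segment', 'no'] (min_width=20, slack=1)
Line 4: ['that', 'python', 'machine'] (min_width=19, slack=2)
Line 5: ['all', 'sweet', 'chair'] (min_width=15, slack=6)
Line 6: ['evening', 'are', 'cup'] (min_width=15, slack=6)
Line 7: ['letter', 'are', 'message'] (min_width=18, slack=3)
Line 8: ['picture', 'open', 'stop'] (min_width=17, slack=4)
Line 9: ['wind'] (min_width=4, slack=17)
Total lines: 9

Answer: 9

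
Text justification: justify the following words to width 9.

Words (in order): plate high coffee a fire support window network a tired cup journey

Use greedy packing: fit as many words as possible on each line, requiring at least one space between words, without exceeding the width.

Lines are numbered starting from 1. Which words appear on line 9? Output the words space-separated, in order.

Answer: journey

Derivation:
Line 1: ['plate'] (min_width=5, slack=4)
Line 2: ['high'] (min_width=4, slack=5)
Line 3: ['coffee', 'a'] (min_width=8, slack=1)
Line 4: ['fire'] (min_width=4, slack=5)
Line 5: ['support'] (min_width=7, slack=2)
Line 6: ['window'] (min_width=6, slack=3)
Line 7: ['network', 'a'] (min_width=9, slack=0)
Line 8: ['tired', 'cup'] (min_width=9, slack=0)
Line 9: ['journey'] (min_width=7, slack=2)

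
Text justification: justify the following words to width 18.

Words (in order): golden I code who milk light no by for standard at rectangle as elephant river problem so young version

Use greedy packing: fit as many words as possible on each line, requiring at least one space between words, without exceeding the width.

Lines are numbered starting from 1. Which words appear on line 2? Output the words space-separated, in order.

Line 1: ['golden', 'I', 'code', 'who'] (min_width=17, slack=1)
Line 2: ['milk', 'light', 'no', 'by'] (min_width=16, slack=2)
Line 3: ['for', 'standard', 'at'] (min_width=15, slack=3)
Line 4: ['rectangle', 'as'] (min_width=12, slack=6)
Line 5: ['elephant', 'river'] (min_width=14, slack=4)
Line 6: ['problem', 'so', 'young'] (min_width=16, slack=2)
Line 7: ['version'] (min_width=7, slack=11)

Answer: milk light no by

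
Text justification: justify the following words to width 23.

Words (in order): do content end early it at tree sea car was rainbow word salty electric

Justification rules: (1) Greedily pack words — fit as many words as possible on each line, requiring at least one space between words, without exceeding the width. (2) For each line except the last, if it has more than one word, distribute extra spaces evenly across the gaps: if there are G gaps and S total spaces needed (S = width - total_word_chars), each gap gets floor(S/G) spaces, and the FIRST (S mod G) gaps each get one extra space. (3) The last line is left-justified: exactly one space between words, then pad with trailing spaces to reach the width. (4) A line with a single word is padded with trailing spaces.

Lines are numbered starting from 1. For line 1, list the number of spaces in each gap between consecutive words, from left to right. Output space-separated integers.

Answer: 1 1 1 1

Derivation:
Line 1: ['do', 'content', 'end', 'early', 'it'] (min_width=23, slack=0)
Line 2: ['at', 'tree', 'sea', 'car', 'was'] (min_width=19, slack=4)
Line 3: ['rainbow', 'word', 'salty'] (min_width=18, slack=5)
Line 4: ['electric'] (min_width=8, slack=15)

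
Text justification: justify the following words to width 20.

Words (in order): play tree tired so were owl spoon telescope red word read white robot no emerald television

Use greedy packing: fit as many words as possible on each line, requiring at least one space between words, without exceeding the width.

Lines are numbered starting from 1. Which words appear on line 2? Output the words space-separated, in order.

Line 1: ['play', 'tree', 'tired', 'so'] (min_width=18, slack=2)
Line 2: ['were', 'owl', 'spoon'] (min_width=14, slack=6)
Line 3: ['telescope', 'red', 'word'] (min_width=18, slack=2)
Line 4: ['read', 'white', 'robot', 'no'] (min_width=19, slack=1)
Line 5: ['emerald', 'television'] (min_width=18, slack=2)

Answer: were owl spoon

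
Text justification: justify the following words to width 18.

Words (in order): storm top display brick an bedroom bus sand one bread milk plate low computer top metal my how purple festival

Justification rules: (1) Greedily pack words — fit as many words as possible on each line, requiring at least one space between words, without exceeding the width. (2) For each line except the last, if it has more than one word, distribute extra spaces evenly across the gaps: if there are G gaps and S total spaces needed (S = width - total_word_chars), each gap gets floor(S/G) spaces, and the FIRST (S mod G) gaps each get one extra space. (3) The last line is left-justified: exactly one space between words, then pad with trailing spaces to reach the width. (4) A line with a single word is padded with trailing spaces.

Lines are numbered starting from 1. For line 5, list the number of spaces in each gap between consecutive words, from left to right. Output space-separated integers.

Answer: 1 1

Derivation:
Line 1: ['storm', 'top', 'display'] (min_width=17, slack=1)
Line 2: ['brick', 'an', 'bedroom'] (min_width=16, slack=2)
Line 3: ['bus', 'sand', 'one', 'bread'] (min_width=18, slack=0)
Line 4: ['milk', 'plate', 'low'] (min_width=14, slack=4)
Line 5: ['computer', 'top', 'metal'] (min_width=18, slack=0)
Line 6: ['my', 'how', 'purple'] (min_width=13, slack=5)
Line 7: ['festival'] (min_width=8, slack=10)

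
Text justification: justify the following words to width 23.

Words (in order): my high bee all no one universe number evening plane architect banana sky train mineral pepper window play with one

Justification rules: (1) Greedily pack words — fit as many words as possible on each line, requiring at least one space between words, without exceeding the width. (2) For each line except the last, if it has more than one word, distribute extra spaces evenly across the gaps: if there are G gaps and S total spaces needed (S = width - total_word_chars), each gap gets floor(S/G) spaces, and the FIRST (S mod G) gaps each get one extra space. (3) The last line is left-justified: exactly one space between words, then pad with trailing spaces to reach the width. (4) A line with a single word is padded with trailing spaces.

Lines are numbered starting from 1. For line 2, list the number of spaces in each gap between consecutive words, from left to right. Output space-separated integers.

Line 1: ['my', 'high', 'bee', 'all', 'no', 'one'] (min_width=22, slack=1)
Line 2: ['universe', 'number', 'evening'] (min_width=23, slack=0)
Line 3: ['plane', 'architect', 'banana'] (min_width=22, slack=1)
Line 4: ['sky', 'train', 'mineral'] (min_width=17, slack=6)
Line 5: ['pepper', 'window', 'play', 'with'] (min_width=23, slack=0)
Line 6: ['one'] (min_width=3, slack=20)

Answer: 1 1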